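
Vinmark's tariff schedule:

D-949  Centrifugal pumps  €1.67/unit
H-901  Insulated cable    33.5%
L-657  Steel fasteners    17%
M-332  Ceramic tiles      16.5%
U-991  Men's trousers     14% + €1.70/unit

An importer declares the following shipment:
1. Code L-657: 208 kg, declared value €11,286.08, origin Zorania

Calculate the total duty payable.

Line 1 (L-657, Zorania, 208 kg, €11,286.08):
Base rate for L-657 is 17%.
Duty = €11,286.08 × 17% = €1,918.63.

€1,918.63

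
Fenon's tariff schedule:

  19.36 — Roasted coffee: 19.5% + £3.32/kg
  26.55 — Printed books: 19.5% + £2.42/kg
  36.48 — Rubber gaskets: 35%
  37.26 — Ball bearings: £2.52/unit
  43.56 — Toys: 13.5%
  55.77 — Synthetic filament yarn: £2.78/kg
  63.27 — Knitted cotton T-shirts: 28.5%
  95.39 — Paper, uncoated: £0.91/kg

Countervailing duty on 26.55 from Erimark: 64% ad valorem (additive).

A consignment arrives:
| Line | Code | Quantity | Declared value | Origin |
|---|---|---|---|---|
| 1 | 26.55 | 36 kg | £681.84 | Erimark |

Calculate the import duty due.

Line 1 (26.55, Erimark, 36 kg, £681.84):
Base rate for 26.55 is 19.5% + £2.42/kg.
Additional duty on 26.55 from Erimark: +64%. Applied ad valorem rate: 19.5% + 64% = 83.5%.
Duty = £681.84 × 83.5% + 36 × £2.42 = £656.46.

£656.46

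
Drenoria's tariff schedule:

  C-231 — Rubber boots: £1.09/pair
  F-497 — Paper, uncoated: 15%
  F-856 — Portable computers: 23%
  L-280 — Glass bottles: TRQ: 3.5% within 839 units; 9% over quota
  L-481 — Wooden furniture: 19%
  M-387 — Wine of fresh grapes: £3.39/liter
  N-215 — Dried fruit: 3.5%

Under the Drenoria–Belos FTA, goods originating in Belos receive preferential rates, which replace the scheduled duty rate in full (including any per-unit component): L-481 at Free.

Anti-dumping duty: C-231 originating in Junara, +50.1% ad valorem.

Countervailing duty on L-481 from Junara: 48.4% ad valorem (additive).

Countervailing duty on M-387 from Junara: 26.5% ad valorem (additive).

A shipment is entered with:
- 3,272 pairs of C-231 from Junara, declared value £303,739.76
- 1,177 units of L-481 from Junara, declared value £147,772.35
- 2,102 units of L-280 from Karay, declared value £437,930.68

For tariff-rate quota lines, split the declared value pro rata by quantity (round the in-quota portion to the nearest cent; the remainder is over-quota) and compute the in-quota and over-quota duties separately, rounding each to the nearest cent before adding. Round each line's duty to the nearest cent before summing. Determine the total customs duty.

£285,138.57

Line 1 (C-231, Junara, 3,272 pairs, £303,739.76):
Base rate for C-231 is £1.09/pair.
Additional duty on C-231 from Junara: +50.1% ad valorem. Applied ad valorem rate = 50.1%.
Duty = £303,739.76 × 50.1% + 3,272 × £1.09 = £155,740.10.
Line 2 (L-481, Junara, 1,177 units, £147,772.35):
Base rate for L-481 is 19%.
L-481 has an FTA preferential rate, but origin Junara is not Belos; base rate stands.
Additional duty on L-481 from Junara: +48.4%. Applied ad valorem rate: 19% + 48.4% = 67.4%.
Duty = £147,772.35 × 67.4% = £99,598.56.
Line 3 (L-280, Karay, 2,102 units, £437,930.68):
Code L-280 is under a tariff-rate quota (threshold 839 units). In-quota: 839 units at 3.5%; over-quota: 1,263 units at 9%.
Pro-rata value split: in-quota = £437,930.68 × 839/2,102 = £174,797.26; over-quota = £437,930.68 − £174,797.26 = £263,133.42.
In-quota duty = £174,797.26 × 3.5% = £6,117.90. Over-quota duty = £263,133.42 × 9% = £23,682.01.
Line duty = £6,117.90 + £23,682.01 = £29,799.91.
Total = £155,740.10 + £99,598.56 + £29,799.91 = £285,138.57.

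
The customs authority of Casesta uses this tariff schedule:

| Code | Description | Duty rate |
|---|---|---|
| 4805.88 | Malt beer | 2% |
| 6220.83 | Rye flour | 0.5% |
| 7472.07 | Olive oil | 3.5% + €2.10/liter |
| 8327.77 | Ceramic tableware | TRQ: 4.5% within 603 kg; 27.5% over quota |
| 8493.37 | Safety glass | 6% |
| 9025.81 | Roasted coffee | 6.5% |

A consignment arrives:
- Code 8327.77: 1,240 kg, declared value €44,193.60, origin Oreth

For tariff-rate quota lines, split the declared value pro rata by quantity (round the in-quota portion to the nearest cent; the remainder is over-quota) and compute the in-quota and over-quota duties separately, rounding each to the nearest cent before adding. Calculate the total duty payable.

Line 1 (8327.77, Oreth, 1,240 kg, €44,193.60):
Code 8327.77 is under a tariff-rate quota (threshold 603 kg). In-quota: 603 kg at 4.5%; over-quota: 637 kg at 27.5%.
Pro-rata value split: in-quota = €44,193.60 × 603/1,240 = €21,490.92; over-quota = €44,193.60 − €21,490.92 = €22,702.68.
In-quota duty = €21,490.92 × 4.5% = €967.09. Over-quota duty = €22,702.68 × 27.5% = €6,243.24.
Line duty = €967.09 + €6,243.24 = €7,210.33.

€7,210.33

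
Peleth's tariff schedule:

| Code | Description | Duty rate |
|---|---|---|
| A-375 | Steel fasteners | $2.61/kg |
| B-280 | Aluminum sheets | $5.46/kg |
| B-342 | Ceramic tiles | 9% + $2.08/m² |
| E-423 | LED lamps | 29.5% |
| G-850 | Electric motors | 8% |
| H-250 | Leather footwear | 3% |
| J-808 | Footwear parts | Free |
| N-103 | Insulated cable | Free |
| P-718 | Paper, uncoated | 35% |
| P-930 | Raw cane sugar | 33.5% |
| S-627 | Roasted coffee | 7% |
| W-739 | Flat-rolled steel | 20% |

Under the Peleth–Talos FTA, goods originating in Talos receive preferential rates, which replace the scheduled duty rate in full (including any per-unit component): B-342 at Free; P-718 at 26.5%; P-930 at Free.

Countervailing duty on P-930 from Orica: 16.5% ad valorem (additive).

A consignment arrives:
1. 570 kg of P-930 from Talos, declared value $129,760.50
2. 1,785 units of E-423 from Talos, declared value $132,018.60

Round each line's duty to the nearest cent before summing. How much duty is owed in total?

$38,945.49

Line 1 (P-930, Talos, 570 kg, $129,760.50):
Base rate for P-930 is 33.5%.
Origin Talos qualifies under the Peleth–Talos agreement and P-930 is covered: preferential rate Free applies instead.
The additional-duty order on P-930 targets Orica, not Talos; it does not apply.
Duty = $129,760.50 × 0% = $0.00.
Line 2 (E-423, Talos, 1,785 units, $132,018.60):
Base rate for E-423 is 29.5%.
Origin Talos is the FTA partner but E-423 is not on the preference list; base rate stands.
Duty = $132,018.60 × 29.5% = $38,945.49.
Total = $0.00 + $38,945.49 = $38,945.49.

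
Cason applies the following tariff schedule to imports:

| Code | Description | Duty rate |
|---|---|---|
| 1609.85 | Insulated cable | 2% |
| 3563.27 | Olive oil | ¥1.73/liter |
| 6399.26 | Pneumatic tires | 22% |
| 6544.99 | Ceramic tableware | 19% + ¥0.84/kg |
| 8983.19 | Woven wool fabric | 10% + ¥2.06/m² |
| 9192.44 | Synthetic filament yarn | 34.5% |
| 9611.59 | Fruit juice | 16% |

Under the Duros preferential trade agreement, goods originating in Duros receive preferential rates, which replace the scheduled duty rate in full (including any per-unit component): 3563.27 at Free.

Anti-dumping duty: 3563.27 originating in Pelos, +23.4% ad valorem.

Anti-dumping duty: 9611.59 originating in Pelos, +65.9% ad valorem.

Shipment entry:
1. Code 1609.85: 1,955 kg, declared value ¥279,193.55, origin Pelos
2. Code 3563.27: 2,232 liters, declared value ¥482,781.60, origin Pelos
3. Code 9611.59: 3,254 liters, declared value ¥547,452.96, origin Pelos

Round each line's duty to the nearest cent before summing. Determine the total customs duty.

¥570,780.09

Line 1 (1609.85, Pelos, 1,955 kg, ¥279,193.55):
Base rate for 1609.85 is 2%.
Duty = ¥279,193.55 × 2% = ¥5,583.87.
Line 2 (3563.27, Pelos, 2,232 liters, ¥482,781.60):
Base rate for 3563.27 is ¥1.73/liter.
3563.27 has an FTA preferential rate, but origin Pelos is not Duros; base rate stands.
Additional duty on 3563.27 from Pelos: +23.4% ad valorem. Applied ad valorem rate = 23.4%.
Duty = ¥482,781.60 × 23.4% + 2,232 × ¥1.73 = ¥116,832.25.
Line 3 (9611.59, Pelos, 3,254 liters, ¥547,452.96):
Base rate for 9611.59 is 16%.
Additional duty on 9611.59 from Pelos: +65.9%. Applied ad valorem rate: 16% + 65.9% = 81.9%.
Duty = ¥547,452.96 × 81.9% = ¥448,363.97.
Total = ¥5,583.87 + ¥116,832.25 + ¥448,363.97 = ¥570,780.09.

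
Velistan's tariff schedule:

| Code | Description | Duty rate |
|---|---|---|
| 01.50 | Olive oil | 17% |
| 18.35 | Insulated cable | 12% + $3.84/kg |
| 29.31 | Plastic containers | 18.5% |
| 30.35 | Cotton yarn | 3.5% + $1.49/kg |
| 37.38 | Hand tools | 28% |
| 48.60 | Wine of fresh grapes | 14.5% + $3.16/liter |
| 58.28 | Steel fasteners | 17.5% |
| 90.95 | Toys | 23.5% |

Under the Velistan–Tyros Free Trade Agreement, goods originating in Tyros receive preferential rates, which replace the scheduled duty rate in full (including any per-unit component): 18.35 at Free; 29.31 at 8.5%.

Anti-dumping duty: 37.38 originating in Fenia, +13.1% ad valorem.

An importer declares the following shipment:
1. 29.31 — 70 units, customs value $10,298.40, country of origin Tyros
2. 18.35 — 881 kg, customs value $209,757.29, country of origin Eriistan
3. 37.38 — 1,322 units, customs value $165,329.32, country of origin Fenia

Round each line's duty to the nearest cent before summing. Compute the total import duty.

Line 1 (29.31, Tyros, 70 units, $10,298.40):
Base rate for 29.31 is 18.5%.
Origin Tyros qualifies under the Velistan–Tyros agreement and 29.31 is covered: preferential rate 8.5% applies instead.
Duty = $10,298.40 × 8.5% = $875.36.
Line 2 (18.35, Eriistan, 881 kg, $209,757.29):
Base rate for 18.35 is 12% + $3.84/kg.
18.35 has an FTA preferential rate, but origin Eriistan is not Tyros; base rate stands.
Duty = $209,757.29 × 12% + 881 × $3.84 = $28,553.91.
Line 3 (37.38, Fenia, 1,322 units, $165,329.32):
Base rate for 37.38 is 28%.
Additional duty on 37.38 from Fenia: +13.1%. Applied ad valorem rate: 28% + 13.1% = 41.1%.
Duty = $165,329.32 × 41.1% = $67,950.35.
Total = $875.36 + $28,553.91 + $67,950.35 = $97,379.62.

$97,379.62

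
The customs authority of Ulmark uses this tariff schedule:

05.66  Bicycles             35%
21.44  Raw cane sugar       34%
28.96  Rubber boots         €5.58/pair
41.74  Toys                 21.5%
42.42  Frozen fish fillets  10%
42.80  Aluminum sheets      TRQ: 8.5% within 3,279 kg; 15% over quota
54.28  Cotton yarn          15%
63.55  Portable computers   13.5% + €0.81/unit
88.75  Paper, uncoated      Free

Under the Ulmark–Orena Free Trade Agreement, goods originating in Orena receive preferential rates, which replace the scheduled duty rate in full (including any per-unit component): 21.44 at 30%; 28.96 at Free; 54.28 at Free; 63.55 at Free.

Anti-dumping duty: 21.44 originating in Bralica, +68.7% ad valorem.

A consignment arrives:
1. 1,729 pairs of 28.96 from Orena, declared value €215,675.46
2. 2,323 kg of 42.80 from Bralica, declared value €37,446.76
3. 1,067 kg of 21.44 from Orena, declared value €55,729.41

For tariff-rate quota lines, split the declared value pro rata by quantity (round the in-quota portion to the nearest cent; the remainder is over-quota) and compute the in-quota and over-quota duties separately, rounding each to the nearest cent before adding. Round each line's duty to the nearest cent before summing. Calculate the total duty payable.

Line 1 (28.96, Orena, 1,729 pairs, €215,675.46):
Base rate for 28.96 is €5.58/pair.
Origin Orena qualifies under the Ulmark–Orena agreement and 28.96 is covered: preferential rate Free applies instead.
Duty = €215,675.46 × 0% = €0.00.
Line 2 (42.80, Bralica, 2,323 kg, €37,446.76):
Code 42.80 is under a tariff-rate quota (threshold 3,279 kg). Quantity 2,323 kg is within the quota, so the in-quota rate 8.5% applies to the full value.
Duty = €37,446.76 × 8.5% = €3,182.97.
Line 3 (21.44, Orena, 1,067 kg, €55,729.41):
Base rate for 21.44 is 34%.
Origin Orena qualifies under the Ulmark–Orena agreement and 21.44 is covered: preferential rate 30% applies instead.
The additional-duty order on 21.44 targets Bralica, not Orena; it does not apply.
Duty = €55,729.41 × 30% = €16,718.82.
Total = €0.00 + €3,182.97 + €16,718.82 = €19,901.79.

€19,901.79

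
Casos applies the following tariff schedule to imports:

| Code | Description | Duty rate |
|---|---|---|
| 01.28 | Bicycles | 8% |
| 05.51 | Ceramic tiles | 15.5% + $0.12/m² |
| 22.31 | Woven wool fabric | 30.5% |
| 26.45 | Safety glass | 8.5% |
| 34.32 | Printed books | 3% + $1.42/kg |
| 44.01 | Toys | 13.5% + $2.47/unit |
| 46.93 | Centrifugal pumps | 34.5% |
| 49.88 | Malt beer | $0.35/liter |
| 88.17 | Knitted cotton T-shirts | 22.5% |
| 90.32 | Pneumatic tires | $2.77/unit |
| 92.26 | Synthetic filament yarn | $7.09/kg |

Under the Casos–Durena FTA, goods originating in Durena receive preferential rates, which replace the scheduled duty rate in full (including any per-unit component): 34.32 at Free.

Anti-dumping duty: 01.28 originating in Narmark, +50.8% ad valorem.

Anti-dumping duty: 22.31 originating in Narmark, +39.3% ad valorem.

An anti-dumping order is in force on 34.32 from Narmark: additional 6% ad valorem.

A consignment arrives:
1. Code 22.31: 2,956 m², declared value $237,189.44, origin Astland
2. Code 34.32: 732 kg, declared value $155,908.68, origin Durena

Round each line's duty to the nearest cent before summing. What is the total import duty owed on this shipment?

$72,342.78

Line 1 (22.31, Astland, 2,956 m², $237,189.44):
Base rate for 22.31 is 30.5%.
The additional-duty order on 22.31 targets Narmark, not Astland; it does not apply.
Duty = $237,189.44 × 30.5% = $72,342.78.
Line 2 (34.32, Durena, 732 kg, $155,908.68):
Base rate for 34.32 is 3% + $1.42/kg.
Origin Durena qualifies under the Casos–Durena agreement and 34.32 is covered: preferential rate Free applies instead.
The additional-duty order on 34.32 targets Narmark, not Durena; it does not apply.
Duty = $155,908.68 × 0% = $0.00.
Total = $72,342.78 + $0.00 = $72,342.78.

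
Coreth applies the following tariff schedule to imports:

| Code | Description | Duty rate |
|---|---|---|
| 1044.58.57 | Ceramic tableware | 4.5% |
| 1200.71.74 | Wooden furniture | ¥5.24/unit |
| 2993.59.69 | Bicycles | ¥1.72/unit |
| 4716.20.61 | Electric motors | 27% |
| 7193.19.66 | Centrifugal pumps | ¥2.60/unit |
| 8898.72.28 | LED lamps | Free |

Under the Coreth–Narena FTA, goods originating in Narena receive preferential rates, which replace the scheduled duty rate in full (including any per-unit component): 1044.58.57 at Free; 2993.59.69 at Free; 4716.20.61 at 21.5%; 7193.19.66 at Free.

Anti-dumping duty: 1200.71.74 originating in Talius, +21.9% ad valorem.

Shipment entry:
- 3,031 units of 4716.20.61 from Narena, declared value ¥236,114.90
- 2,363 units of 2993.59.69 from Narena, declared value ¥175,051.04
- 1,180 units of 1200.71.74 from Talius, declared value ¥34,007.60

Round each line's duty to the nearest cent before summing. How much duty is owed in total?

¥64,395.56

Line 1 (4716.20.61, Narena, 3,031 units, ¥236,114.90):
Base rate for 4716.20.61 is 27%.
Origin Narena qualifies under the Coreth–Narena agreement and 4716.20.61 is covered: preferential rate 21.5% applies instead.
Duty = ¥236,114.90 × 21.5% = ¥50,764.70.
Line 2 (2993.59.69, Narena, 2,363 units, ¥175,051.04):
Base rate for 2993.59.69 is ¥1.72/unit.
Origin Narena qualifies under the Coreth–Narena agreement and 2993.59.69 is covered: preferential rate Free applies instead.
Duty = ¥175,051.04 × 0% = ¥0.00.
Line 3 (1200.71.74, Talius, 1,180 units, ¥34,007.60):
Base rate for 1200.71.74 is ¥5.24/unit.
Additional duty on 1200.71.74 from Talius: +21.9% ad valorem. Applied ad valorem rate = 21.9%.
Duty = ¥34,007.60 × 21.9% + 1,180 × ¥5.24 = ¥13,630.86.
Total = ¥50,764.70 + ¥0.00 + ¥13,630.86 = ¥64,395.56.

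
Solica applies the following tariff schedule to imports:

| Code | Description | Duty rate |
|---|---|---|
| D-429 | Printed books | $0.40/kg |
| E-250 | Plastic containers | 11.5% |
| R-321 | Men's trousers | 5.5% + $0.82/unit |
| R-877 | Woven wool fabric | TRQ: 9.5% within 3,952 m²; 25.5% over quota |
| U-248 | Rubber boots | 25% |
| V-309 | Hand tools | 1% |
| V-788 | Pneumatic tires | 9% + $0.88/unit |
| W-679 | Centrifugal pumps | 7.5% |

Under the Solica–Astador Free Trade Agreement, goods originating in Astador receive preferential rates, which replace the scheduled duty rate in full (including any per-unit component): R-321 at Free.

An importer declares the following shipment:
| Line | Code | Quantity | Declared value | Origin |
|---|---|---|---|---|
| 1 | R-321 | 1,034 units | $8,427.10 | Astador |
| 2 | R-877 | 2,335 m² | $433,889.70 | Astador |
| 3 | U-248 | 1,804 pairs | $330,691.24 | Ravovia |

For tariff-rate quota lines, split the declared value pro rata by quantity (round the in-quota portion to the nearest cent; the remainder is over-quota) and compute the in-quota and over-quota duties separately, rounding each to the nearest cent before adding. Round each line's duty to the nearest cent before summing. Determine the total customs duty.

Line 1 (R-321, Astador, 1,034 units, $8,427.10):
Base rate for R-321 is 5.5% + $0.82/unit.
Origin Astador qualifies under the Solica–Astador agreement and R-321 is covered: preferential rate Free applies instead.
Duty = $8,427.10 × 0% = $0.00.
Line 2 (R-877, Astador, 2,335 m², $433,889.70):
Code R-877 is under a tariff-rate quota (threshold 3,952 m²). Quantity 2,335 m² is within the quota, so the in-quota rate 9.5% applies to the full value.
Duty = $433,889.70 × 9.5% = $41,219.52.
Line 3 (U-248, Ravovia, 1,804 pairs, $330,691.24):
Base rate for U-248 is 25%.
Duty = $330,691.24 × 25% = $82,672.81.
Total = $0.00 + $41,219.52 + $82,672.81 = $123,892.33.

$123,892.33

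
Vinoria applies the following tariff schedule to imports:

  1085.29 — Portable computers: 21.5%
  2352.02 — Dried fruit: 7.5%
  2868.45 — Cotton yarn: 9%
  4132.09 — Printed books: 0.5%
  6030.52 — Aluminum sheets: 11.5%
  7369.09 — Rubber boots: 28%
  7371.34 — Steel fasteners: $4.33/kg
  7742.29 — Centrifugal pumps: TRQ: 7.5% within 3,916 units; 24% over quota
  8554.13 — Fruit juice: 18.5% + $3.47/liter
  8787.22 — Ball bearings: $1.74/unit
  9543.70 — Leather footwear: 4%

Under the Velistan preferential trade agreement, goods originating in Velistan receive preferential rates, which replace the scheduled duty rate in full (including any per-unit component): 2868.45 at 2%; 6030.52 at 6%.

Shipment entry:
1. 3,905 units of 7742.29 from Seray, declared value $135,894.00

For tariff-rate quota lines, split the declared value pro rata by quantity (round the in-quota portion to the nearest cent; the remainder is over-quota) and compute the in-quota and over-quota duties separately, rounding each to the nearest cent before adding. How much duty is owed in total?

$10,192.05

Line 1 (7742.29, Seray, 3,905 units, $135,894.00):
Code 7742.29 is under a tariff-rate quota (threshold 3,916 units). Quantity 3,905 units is within the quota, so the in-quota rate 7.5% applies to the full value.
Duty = $135,894.00 × 7.5% = $10,192.05.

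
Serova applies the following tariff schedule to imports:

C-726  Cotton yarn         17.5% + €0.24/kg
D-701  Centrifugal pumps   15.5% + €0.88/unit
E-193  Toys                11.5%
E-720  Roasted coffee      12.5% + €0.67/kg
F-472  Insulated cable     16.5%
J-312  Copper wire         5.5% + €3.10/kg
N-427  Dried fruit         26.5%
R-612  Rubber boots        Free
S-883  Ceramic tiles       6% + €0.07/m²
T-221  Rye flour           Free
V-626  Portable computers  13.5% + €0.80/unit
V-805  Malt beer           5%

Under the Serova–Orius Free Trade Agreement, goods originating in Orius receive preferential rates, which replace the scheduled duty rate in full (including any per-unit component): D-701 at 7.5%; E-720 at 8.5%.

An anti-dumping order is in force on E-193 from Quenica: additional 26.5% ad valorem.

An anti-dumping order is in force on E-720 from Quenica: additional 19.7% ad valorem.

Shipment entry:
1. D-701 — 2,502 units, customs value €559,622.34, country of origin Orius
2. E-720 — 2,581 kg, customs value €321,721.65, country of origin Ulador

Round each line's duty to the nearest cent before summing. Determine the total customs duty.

€83,916.16

Line 1 (D-701, Orius, 2,502 units, €559,622.34):
Base rate for D-701 is 15.5% + €0.88/unit.
Origin Orius qualifies under the Serova–Orius agreement and D-701 is covered: preferential rate 7.5% applies instead.
Duty = €559,622.34 × 7.5% = €41,971.68.
Line 2 (E-720, Ulador, 2,581 kg, €321,721.65):
Base rate for E-720 is 12.5% + €0.67/kg.
E-720 has an FTA preferential rate, but origin Ulador is not Orius; base rate stands.
The additional-duty order on E-720 targets Quenica, not Ulador; it does not apply.
Duty = €321,721.65 × 12.5% + 2,581 × €0.67 = €41,944.48.
Total = €41,971.68 + €41,944.48 = €83,916.16.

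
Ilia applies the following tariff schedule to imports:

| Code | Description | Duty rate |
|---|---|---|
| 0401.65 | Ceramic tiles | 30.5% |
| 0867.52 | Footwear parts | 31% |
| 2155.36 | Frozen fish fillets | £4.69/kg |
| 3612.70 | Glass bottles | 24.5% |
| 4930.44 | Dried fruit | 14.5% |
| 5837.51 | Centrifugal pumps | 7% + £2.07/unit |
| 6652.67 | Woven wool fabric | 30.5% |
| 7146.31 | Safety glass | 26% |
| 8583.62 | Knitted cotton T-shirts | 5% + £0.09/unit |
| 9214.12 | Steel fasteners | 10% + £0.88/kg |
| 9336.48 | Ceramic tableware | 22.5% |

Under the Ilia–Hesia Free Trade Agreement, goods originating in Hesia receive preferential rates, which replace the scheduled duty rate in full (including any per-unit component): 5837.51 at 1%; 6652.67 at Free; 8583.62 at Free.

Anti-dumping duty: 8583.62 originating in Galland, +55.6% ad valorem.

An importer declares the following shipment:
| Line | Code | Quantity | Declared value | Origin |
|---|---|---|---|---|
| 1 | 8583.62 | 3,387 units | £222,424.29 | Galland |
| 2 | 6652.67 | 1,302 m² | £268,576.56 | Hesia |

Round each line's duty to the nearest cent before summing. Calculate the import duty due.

Line 1 (8583.62, Galland, 3,387 units, £222,424.29):
Base rate for 8583.62 is 5% + £0.09/unit.
8583.62 has an FTA preferential rate, but origin Galland is not Hesia; base rate stands.
Additional duty on 8583.62 from Galland: +55.6%. Applied ad valorem rate: 5% + 55.6% = 60.6%.
Duty = £222,424.29 × 60.6% + 3,387 × £0.09 = £135,093.95.
Line 2 (6652.67, Hesia, 1,302 m², £268,576.56):
Base rate for 6652.67 is 30.5%.
Origin Hesia qualifies under the Ilia–Hesia agreement and 6652.67 is covered: preferential rate Free applies instead.
Duty = £268,576.56 × 0% = £0.00.
Total = £135,093.95 + £0.00 = £135,093.95.

£135,093.95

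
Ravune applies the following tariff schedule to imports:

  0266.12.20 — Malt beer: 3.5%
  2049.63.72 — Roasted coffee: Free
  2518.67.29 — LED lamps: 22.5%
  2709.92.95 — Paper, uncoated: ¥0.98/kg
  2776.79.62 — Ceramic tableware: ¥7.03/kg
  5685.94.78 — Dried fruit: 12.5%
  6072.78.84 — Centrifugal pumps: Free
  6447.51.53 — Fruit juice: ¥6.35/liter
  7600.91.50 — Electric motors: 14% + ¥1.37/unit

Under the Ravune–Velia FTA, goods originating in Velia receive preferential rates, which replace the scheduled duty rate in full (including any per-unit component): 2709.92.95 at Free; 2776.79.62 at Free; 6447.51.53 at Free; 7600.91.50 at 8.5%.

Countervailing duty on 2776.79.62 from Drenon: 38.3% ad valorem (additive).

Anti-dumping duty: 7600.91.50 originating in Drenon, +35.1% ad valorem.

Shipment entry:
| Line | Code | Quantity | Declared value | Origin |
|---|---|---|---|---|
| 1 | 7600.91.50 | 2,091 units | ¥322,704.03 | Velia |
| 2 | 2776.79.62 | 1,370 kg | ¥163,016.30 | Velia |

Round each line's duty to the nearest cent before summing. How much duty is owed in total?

Line 1 (7600.91.50, Velia, 2,091 units, ¥322,704.03):
Base rate for 7600.91.50 is 14% + ¥1.37/unit.
Origin Velia qualifies under the Ravune–Velia agreement and 7600.91.50 is covered: preferential rate 8.5% applies instead.
The additional-duty order on 7600.91.50 targets Drenon, not Velia; it does not apply.
Duty = ¥322,704.03 × 8.5% = ¥27,429.84.
Line 2 (2776.79.62, Velia, 1,370 kg, ¥163,016.30):
Base rate for 2776.79.62 is ¥7.03/kg.
Origin Velia qualifies under the Ravune–Velia agreement and 2776.79.62 is covered: preferential rate Free applies instead.
The additional-duty order on 2776.79.62 targets Drenon, not Velia; it does not apply.
Duty = ¥163,016.30 × 0% = ¥0.00.
Total = ¥27,429.84 + ¥0.00 = ¥27,429.84.

¥27,429.84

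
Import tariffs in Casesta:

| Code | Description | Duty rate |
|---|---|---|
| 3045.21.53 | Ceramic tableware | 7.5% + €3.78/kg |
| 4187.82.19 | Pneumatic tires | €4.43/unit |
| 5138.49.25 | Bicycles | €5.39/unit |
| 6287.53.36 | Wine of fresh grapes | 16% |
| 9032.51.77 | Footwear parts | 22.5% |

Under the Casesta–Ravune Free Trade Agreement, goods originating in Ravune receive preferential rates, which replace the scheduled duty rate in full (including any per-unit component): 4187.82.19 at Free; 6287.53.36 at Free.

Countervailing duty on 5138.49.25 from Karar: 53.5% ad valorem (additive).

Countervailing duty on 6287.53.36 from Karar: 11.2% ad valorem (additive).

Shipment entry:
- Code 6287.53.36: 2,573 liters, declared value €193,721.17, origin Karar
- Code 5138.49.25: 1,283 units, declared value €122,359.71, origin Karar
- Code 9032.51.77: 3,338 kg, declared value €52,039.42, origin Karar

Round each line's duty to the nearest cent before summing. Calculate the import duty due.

€136,778.84

Line 1 (6287.53.36, Karar, 2,573 liters, €193,721.17):
Base rate for 6287.53.36 is 16%.
6287.53.36 has an FTA preferential rate, but origin Karar is not Ravune; base rate stands.
Additional duty on 6287.53.36 from Karar: +11.2%. Applied ad valorem rate: 16% + 11.2% = 27.2%.
Duty = €193,721.17 × 27.2% = €52,692.16.
Line 2 (5138.49.25, Karar, 1,283 units, €122,359.71):
Base rate for 5138.49.25 is €5.39/unit.
Additional duty on 5138.49.25 from Karar: +53.5% ad valorem. Applied ad valorem rate = 53.5%.
Duty = €122,359.71 × 53.5% + 1,283 × €5.39 = €72,377.81.
Line 3 (9032.51.77, Karar, 3,338 kg, €52,039.42):
Base rate for 9032.51.77 is 22.5%.
Duty = €52,039.42 × 22.5% = €11,708.87.
Total = €52,692.16 + €72,377.81 + €11,708.87 = €136,778.84.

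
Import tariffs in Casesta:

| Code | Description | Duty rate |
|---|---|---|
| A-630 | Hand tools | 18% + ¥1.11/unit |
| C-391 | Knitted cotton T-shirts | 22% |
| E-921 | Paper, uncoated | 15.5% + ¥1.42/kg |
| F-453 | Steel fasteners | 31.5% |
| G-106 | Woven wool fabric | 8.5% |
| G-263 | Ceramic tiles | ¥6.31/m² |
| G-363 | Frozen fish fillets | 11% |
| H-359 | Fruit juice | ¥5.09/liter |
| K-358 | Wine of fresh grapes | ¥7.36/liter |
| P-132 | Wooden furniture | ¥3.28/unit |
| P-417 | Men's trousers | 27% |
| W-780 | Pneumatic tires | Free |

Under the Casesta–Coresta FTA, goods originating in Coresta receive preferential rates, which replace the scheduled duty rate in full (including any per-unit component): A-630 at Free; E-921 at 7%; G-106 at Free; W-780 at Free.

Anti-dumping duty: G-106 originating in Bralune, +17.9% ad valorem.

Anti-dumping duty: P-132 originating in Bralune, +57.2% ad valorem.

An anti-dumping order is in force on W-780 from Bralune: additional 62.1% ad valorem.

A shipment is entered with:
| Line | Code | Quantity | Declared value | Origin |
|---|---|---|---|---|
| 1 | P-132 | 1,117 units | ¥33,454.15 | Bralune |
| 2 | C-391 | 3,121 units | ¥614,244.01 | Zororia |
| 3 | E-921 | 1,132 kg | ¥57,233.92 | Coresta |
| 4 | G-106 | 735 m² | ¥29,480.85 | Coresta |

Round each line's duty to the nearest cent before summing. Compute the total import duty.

¥161,939.58

Line 1 (P-132, Bralune, 1,117 units, ¥33,454.15):
Base rate for P-132 is ¥3.28/unit.
Additional duty on P-132 from Bralune: +57.2% ad valorem. Applied ad valorem rate = 57.2%.
Duty = ¥33,454.15 × 57.2% + 1,117 × ¥3.28 = ¥22,799.53.
Line 2 (C-391, Zororia, 3,121 units, ¥614,244.01):
Base rate for C-391 is 22%.
Duty = ¥614,244.01 × 22% = ¥135,133.68.
Line 3 (E-921, Coresta, 1,132 kg, ¥57,233.92):
Base rate for E-921 is 15.5% + ¥1.42/kg.
Origin Coresta qualifies under the Casesta–Coresta agreement and E-921 is covered: preferential rate 7% applies instead.
Duty = ¥57,233.92 × 7% = ¥4,006.37.
Line 4 (G-106, Coresta, 735 m², ¥29,480.85):
Base rate for G-106 is 8.5%.
Origin Coresta qualifies under the Casesta–Coresta agreement and G-106 is covered: preferential rate Free applies instead.
The additional-duty order on G-106 targets Bralune, not Coresta; it does not apply.
Duty = ¥29,480.85 × 0% = ¥0.00.
Total = ¥22,799.53 + ¥135,133.68 + ¥4,006.37 + ¥0.00 = ¥161,939.58.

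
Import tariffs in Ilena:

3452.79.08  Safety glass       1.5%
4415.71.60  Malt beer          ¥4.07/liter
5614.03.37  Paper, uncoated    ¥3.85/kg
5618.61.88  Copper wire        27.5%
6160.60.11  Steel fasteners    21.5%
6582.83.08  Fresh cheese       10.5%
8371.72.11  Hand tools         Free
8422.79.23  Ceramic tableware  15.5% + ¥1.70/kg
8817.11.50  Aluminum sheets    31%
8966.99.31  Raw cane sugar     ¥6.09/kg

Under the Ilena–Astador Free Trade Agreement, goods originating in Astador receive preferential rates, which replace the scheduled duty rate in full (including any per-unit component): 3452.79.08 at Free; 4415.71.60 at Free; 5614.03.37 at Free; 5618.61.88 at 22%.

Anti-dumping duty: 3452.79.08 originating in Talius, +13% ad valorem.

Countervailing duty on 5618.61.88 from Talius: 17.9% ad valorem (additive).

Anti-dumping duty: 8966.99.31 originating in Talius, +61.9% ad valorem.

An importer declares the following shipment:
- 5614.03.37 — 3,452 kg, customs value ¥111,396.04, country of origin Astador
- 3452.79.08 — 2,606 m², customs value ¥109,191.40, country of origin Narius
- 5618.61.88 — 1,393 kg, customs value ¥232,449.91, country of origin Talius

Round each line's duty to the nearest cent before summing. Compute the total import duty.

Line 1 (5614.03.37, Astador, 3,452 kg, ¥111,396.04):
Base rate for 5614.03.37 is ¥3.85/kg.
Origin Astador qualifies under the Ilena–Astador agreement and 5614.03.37 is covered: preferential rate Free applies instead.
Duty = ¥111,396.04 × 0% = ¥0.00.
Line 2 (3452.79.08, Narius, 2,606 m², ¥109,191.40):
Base rate for 3452.79.08 is 1.5%.
3452.79.08 has an FTA preferential rate, but origin Narius is not Astador; base rate stands.
The additional-duty order on 3452.79.08 targets Talius, not Narius; it does not apply.
Duty = ¥109,191.40 × 1.5% = ¥1,637.87.
Line 3 (5618.61.88, Talius, 1,393 kg, ¥232,449.91):
Base rate for 5618.61.88 is 27.5%.
5618.61.88 has an FTA preferential rate, but origin Talius is not Astador; base rate stands.
Additional duty on 5618.61.88 from Talius: +17.9%. Applied ad valorem rate: 27.5% + 17.9% = 45.4%.
Duty = ¥232,449.91 × 45.4% = ¥105,532.26.
Total = ¥0.00 + ¥1,637.87 + ¥105,532.26 = ¥107,170.13.

¥107,170.13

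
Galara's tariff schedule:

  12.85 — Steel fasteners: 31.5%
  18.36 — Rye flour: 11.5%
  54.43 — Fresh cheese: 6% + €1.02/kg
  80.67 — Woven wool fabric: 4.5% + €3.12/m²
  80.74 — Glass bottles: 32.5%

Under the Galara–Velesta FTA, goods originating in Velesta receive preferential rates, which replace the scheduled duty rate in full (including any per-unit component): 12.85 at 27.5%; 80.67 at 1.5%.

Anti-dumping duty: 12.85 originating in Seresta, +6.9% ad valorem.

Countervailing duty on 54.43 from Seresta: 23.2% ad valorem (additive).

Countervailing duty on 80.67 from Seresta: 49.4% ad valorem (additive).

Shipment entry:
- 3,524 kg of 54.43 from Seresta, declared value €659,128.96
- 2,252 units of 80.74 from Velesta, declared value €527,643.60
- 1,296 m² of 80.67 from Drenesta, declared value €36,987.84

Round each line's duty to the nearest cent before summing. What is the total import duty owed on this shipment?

€373,252.28

Line 1 (54.43, Seresta, 3,524 kg, €659,128.96):
Base rate for 54.43 is 6% + €1.02/kg.
Additional duty on 54.43 from Seresta: +23.2%. Applied ad valorem rate: 6% + 23.2% = 29.2%.
Duty = €659,128.96 × 29.2% + 3,524 × €1.02 = €196,060.14.
Line 2 (80.74, Velesta, 2,252 units, €527,643.60):
Base rate for 80.74 is 32.5%.
Origin Velesta is the FTA partner but 80.74 is not on the preference list; base rate stands.
Duty = €527,643.60 × 32.5% = €171,484.17.
Line 3 (80.67, Drenesta, 1,296 m², €36,987.84):
Base rate for 80.67 is 4.5% + €3.12/m².
80.67 has an FTA preferential rate, but origin Drenesta is not Velesta; base rate stands.
The additional-duty order on 80.67 targets Seresta, not Drenesta; it does not apply.
Duty = €36,987.84 × 4.5% + 1,296 × €3.12 = €5,707.97.
Total = €196,060.14 + €171,484.17 + €5,707.97 = €373,252.28.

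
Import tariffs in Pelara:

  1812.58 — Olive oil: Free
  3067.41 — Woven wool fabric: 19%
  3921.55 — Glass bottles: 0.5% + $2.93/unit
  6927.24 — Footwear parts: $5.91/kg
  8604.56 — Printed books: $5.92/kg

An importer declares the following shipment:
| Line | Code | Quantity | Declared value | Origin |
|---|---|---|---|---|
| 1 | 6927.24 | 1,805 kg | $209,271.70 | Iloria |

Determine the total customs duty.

Line 1 (6927.24, Iloria, 1,805 kg, $209,271.70):
Base rate for 6927.24 is $5.91/kg.
Duty = 1,805 × $5.91 = $10,667.55.

$10,667.55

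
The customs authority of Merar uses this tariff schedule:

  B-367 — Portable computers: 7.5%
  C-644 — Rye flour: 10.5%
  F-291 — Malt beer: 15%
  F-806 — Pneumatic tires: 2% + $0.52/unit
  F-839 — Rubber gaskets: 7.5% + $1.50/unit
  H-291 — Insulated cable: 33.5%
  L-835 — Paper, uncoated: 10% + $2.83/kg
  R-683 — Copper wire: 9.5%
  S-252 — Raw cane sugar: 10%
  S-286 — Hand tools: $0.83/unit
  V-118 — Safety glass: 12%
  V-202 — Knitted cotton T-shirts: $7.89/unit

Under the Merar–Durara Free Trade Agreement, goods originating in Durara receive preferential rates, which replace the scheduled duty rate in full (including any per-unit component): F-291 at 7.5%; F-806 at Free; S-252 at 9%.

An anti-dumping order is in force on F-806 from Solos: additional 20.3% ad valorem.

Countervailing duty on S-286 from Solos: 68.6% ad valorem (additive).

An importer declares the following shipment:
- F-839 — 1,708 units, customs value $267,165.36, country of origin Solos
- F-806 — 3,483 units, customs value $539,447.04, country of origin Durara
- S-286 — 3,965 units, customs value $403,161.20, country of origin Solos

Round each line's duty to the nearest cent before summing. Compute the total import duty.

$302,458.93

Line 1 (F-839, Solos, 1,708 units, $267,165.36):
Base rate for F-839 is 7.5% + $1.50/unit.
Duty = $267,165.36 × 7.5% + 1,708 × $1.50 = $22,599.40.
Line 2 (F-806, Durara, 3,483 units, $539,447.04):
Base rate for F-806 is 2% + $0.52/unit.
Origin Durara qualifies under the Merar–Durara agreement and F-806 is covered: preferential rate Free applies instead.
The additional-duty order on F-806 targets Solos, not Durara; it does not apply.
Duty = $539,447.04 × 0% = $0.00.
Line 3 (S-286, Solos, 3,965 units, $403,161.20):
Base rate for S-286 is $0.83/unit.
Additional duty on S-286 from Solos: +68.6% ad valorem. Applied ad valorem rate = 68.6%.
Duty = $403,161.20 × 68.6% + 3,965 × $0.83 = $279,859.53.
Total = $22,599.40 + $0.00 + $279,859.53 = $302,458.93.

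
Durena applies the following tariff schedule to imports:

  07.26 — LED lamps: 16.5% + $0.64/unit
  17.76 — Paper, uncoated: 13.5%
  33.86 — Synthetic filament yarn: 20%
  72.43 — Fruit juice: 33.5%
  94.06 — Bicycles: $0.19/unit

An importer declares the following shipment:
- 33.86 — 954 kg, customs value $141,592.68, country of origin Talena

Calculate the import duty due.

Line 1 (33.86, Talena, 954 kg, $141,592.68):
Base rate for 33.86 is 20%.
Duty = $141,592.68 × 20% = $28,318.54.

$28,318.54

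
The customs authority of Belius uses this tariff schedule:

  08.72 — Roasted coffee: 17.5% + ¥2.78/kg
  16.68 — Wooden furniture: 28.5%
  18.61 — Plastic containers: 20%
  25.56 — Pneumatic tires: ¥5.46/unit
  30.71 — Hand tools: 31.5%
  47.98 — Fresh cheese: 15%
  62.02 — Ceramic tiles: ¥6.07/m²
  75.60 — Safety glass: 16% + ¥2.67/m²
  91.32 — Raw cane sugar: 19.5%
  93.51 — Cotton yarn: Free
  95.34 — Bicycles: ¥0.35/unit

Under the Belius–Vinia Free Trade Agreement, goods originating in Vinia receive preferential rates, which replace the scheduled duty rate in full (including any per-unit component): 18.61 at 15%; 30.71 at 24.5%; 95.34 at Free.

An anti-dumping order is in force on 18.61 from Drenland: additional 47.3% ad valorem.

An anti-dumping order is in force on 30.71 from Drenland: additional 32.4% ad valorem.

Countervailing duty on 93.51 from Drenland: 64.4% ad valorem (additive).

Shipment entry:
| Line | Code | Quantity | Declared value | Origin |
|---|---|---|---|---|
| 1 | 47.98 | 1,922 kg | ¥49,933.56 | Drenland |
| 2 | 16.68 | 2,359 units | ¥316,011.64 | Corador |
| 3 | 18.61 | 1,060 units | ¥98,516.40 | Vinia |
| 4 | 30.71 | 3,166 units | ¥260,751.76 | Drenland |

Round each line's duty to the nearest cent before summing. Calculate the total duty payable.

Line 1 (47.98, Drenland, 1,922 kg, ¥49,933.56):
Base rate for 47.98 is 15%.
Duty = ¥49,933.56 × 15% = ¥7,490.03.
Line 2 (16.68, Corador, 2,359 units, ¥316,011.64):
Base rate for 16.68 is 28.5%.
Duty = ¥316,011.64 × 28.5% = ¥90,063.32.
Line 3 (18.61, Vinia, 1,060 units, ¥98,516.40):
Base rate for 18.61 is 20%.
Origin Vinia qualifies under the Belius–Vinia agreement and 18.61 is covered: preferential rate 15% applies instead.
The additional-duty order on 18.61 targets Drenland, not Vinia; it does not apply.
Duty = ¥98,516.40 × 15% = ¥14,777.46.
Line 4 (30.71, Drenland, 3,166 units, ¥260,751.76):
Base rate for 30.71 is 31.5%.
30.71 has an FTA preferential rate, but origin Drenland is not Vinia; base rate stands.
Additional duty on 30.71 from Drenland: +32.4%. Applied ad valorem rate: 31.5% + 32.4% = 63.9%.
Duty = ¥260,751.76 × 63.9% = ¥166,620.37.
Total = ¥7,490.03 + ¥90,063.32 + ¥14,777.46 + ¥166,620.37 = ¥278,951.18.

¥278,951.18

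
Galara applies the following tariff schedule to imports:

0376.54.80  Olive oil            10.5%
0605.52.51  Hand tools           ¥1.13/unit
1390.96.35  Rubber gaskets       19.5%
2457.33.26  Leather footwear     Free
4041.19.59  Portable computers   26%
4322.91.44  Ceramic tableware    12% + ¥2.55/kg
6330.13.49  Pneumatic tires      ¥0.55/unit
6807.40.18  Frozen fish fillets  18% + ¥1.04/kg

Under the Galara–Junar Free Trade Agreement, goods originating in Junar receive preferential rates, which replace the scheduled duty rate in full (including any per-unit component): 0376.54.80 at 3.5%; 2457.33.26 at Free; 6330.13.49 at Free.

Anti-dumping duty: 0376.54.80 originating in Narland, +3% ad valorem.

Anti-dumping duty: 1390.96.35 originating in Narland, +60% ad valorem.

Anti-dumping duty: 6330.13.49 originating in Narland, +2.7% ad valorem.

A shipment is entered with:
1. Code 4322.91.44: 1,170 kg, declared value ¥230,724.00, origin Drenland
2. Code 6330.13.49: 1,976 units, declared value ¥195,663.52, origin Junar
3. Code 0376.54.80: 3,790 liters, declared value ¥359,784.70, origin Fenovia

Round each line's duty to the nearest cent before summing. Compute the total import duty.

¥68,447.77

Line 1 (4322.91.44, Drenland, 1,170 kg, ¥230,724.00):
Base rate for 4322.91.44 is 12% + ¥2.55/kg.
Duty = ¥230,724.00 × 12% + 1,170 × ¥2.55 = ¥30,670.38.
Line 2 (6330.13.49, Junar, 1,976 units, ¥195,663.52):
Base rate for 6330.13.49 is ¥0.55/unit.
Origin Junar qualifies under the Galara–Junar agreement and 6330.13.49 is covered: preferential rate Free applies instead.
The additional-duty order on 6330.13.49 targets Narland, not Junar; it does not apply.
Duty = ¥195,663.52 × 0% = ¥0.00.
Line 3 (0376.54.80, Fenovia, 3,790 liters, ¥359,784.70):
Base rate for 0376.54.80 is 10.5%.
0376.54.80 has an FTA preferential rate, but origin Fenovia is not Junar; base rate stands.
The additional-duty order on 0376.54.80 targets Narland, not Fenovia; it does not apply.
Duty = ¥359,784.70 × 10.5% = ¥37,777.39.
Total = ¥30,670.38 + ¥0.00 + ¥37,777.39 = ¥68,447.77.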